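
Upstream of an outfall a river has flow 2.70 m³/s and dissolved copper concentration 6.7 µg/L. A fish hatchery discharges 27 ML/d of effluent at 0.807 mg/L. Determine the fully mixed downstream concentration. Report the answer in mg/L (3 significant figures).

27 ML/d = 0.3125 m³/s.
6.7 µg/L = 0.0067 mg/L.
Conservation of mass across the mixing zone: C = (0.3125·0.807 + 2.7·0.0067) / (0.3125 + 2.7) = 0.2703/3.013 = 0.08972 mg/L.

0.0897 mg/L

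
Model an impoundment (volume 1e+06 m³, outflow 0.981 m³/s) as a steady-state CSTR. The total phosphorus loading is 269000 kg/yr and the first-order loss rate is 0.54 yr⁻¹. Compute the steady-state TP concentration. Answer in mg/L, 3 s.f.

Outflow Q = 0.981 m³/s × 3.156e+07 s/yr = 3.096e+07 m³/yr.
Steady-state CSTR mass balance: W = Q·C + k·V·C, so C = W/(Q + kV).
Q + kV = 3.096e+07 + 0.54·1e+06 = 3.15e+07 m³/yr.
C = 269000/3.15e+07 = 0.00854 kg/m³ = 8.54 mg/L.

8.54 mg/L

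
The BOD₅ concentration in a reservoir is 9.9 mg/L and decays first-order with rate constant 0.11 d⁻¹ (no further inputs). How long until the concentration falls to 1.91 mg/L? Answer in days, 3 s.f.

15.0 d

t = ln(C₀/C)/k = ln(9.9/1.91)/0.11 = 1.645/0.11 = 14.96 d.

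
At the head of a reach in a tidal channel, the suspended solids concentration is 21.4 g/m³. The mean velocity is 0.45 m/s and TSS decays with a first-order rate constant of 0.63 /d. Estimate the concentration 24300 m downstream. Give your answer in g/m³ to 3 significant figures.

Travel time t = 24300 m / 0.45 m/s = 2.43e+04/0.45 = 5.4e+04 s = 0.625 d.
First-order decay: C = 21.4·exp(−0.63·0.625) = 21.4·0.6745 = 14.43 g/m³.

14.4 g/m³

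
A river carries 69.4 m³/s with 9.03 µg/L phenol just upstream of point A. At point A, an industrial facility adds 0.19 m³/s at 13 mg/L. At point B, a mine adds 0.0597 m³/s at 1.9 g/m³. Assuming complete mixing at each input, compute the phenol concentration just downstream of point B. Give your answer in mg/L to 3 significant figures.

0.0461 mg/L

9.03 µg/L = 0.00903 mg/L.
After input A: C = (69.4·0.00903 + 0.19·13) / 69.59 = 0.0445 mg/L.
After input B: C = (69.59·0.0445 + 0.0597·1.9) / 69.65 = 0.04609 mg/L.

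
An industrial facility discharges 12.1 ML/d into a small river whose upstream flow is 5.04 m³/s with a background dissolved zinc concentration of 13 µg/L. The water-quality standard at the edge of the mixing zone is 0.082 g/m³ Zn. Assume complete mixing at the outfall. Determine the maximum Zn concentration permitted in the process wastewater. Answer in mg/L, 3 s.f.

12.1 ML/d = 0.14 m³/s.
13 µg/L = 0.013 mg/L.
Mass balance: 0.082·5.18 = 0.14·Cₑ + 5.04·0.013.
Cₑ = (0.4248 − 0.06552) / 0.14 = 2.565 mg/L.

2.57 mg/L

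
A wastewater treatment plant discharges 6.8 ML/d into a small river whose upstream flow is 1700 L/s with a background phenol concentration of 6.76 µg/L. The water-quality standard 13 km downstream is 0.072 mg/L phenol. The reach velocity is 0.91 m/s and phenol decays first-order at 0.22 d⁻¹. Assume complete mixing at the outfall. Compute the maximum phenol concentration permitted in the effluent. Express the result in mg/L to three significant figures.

6.8 ML/d = 0.0787 m³/s.
1700 L/s = 1.7 m³/s.
6.76 µg/L = 0.00676 mg/L.
Travel time to the compliance point: t = 1.3e+04/0.91 = 1.429e+04 s = 0.1653 d; decay factor exp(−0.22·0.1653) = 0.9643.
So the concentration just after mixing may be at most 0.072/0.9643 = 0.07467 mg/L.
Mass balance: 0.07467·1.779 = 0.0787·Cₑ + 1.7·0.00676.
Cₑ = (0.1328 − 0.01149) / 0.0787 = 1.541 mg/L.

1.54 mg/L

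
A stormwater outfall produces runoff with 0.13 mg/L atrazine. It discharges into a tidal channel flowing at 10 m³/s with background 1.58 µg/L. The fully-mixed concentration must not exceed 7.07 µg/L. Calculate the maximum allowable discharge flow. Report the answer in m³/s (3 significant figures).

0.447 m³/s

1.58 µg/L = 0.00158 mg/L.
7.07 µg/L = 0.00707 mg/L.
Mass balance at complete mixing: C_std·(Q_w + Q_r) = Q_w·C_e + Q_r·C_b.
Rearranging, Q_w = Q_r·(C_std − C_b)/(C_e − C_std) = 10·(0.00707 − 0.00158) / (0.13 − 0.00707) = 0.4466 m³/s.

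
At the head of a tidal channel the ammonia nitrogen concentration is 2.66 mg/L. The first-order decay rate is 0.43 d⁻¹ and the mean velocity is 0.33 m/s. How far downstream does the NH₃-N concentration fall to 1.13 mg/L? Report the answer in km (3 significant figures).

From C = C₀·e^(−kt), t = ln(C₀/C)/k = ln(2.66/1.13)/0.43 = 0.8561/0.43 = 1.991 d.
Distance = v·t = 0.33 m/s × 1.72e+05 s = 5.677e+04 m = 56.77 km.

56.8 km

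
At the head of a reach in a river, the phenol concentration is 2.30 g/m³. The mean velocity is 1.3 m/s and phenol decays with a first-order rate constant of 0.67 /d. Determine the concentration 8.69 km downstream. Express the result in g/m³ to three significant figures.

2.18 g/m³

Travel time t = 8.69 km / 1.3 m/s = 8690/1.3 = 6685 s = 0.07737 d.
First-order decay: C = 2.30·exp(−0.67·0.07737) = 2.30·0.9495 = 2.184 g/m³.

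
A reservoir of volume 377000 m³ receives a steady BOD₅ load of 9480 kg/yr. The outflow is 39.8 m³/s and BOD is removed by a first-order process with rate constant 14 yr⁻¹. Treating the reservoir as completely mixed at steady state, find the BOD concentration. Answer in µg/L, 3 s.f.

Outflow Q = 39.8 m³/s × 3.156e+07 s/yr = 1.256e+09 m³/yr.
Steady-state CSTR mass balance: W = Q·C + k·V·C, so C = W/(Q + kV).
Q + kV = 1.256e+09 + 14·377000 = 1.261e+09 m³/yr.
C = 9480/1.261e+09 = 7.516e-06 kg/m³ = 0.007516 mg/L = 7.516 µg/L.

7.52 µg/L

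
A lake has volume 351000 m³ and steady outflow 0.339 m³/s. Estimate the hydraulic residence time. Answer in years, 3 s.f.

Q = 0.339 m³/s × 3.156e+07 s/yr = 1.07e+07 m³/yr.
Hydraulic residence time τ = V/Q = 351000/1.07e+07 = 0.03281 yr.

0.0328 yr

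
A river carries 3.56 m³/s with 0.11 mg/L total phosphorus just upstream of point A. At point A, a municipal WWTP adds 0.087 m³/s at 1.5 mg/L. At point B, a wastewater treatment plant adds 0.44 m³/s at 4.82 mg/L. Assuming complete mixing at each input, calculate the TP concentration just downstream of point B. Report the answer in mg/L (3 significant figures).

After input A: C = (3.56·0.11 + 0.087·1.5) / 3.647 = 0.1432 mg/L.
After input B: C = (3.647·0.1432 + 0.44·4.82) / 4.087 = 0.6467 mg/L.

0.647 mg/L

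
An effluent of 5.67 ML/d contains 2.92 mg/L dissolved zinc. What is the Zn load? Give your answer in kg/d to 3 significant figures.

5.67 ML/d = 0.06562 m³/s.
Mass flux = Q·C = 0.06562 m³/s × 2.92 g/m³ = 0.1916 g/s.
= 0.1916 g/s × 86.4 = 16.56 kg/d.

16.6 kg/d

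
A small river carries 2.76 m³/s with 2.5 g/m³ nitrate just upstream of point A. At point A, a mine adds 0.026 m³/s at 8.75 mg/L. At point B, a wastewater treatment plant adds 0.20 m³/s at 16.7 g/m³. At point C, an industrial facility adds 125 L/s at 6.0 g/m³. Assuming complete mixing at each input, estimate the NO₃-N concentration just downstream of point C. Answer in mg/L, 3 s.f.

After input A: C = (2.76·2.5 + 0.026·8.75) / 2.786 = 2.558 mg/L.
After input B: C = (2.786·2.558 + 0.2·16.7) / 2.986 = 3.506 mg/L.
125 L/s = 0.125 m³/s.
After input C: C = (2.986·3.506 + 0.125·6) / 3.111 = 3.606 mg/L.

3.61 mg/L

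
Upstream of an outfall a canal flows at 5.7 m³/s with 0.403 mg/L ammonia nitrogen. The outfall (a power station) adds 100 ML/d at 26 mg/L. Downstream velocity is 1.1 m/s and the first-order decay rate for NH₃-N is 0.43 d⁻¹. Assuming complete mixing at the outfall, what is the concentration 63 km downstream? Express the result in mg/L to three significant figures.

3.55 mg/L

100 ML/d = 1.157 m³/s.
After complete mixing, C₀ = (1.157·26 + 5.7·0.403) / 6.857 = 4.723 mg/L.
Travel time t = 6.3e+04 m / 1.1 m/s = 5.727e+04 s = 0.6629 d.
C = 4.723·exp(−0.43·0.6629) = 4.723·0.752 = 3.552 mg/L.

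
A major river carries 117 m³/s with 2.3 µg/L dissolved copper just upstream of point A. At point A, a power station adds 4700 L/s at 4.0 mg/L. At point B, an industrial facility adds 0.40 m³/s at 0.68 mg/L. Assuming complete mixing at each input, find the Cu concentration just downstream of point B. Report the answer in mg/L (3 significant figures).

2.3 µg/L = 0.0023 mg/L.
4700 L/s = 4.7 m³/s.
After input A: C = (117·0.0023 + 4.7·4) / 121.7 = 0.1567 mg/L.
After input B: C = (121.7·0.1567 + 0.4·0.68) / 122.1 = 0.1584 mg/L.

0.158 mg/L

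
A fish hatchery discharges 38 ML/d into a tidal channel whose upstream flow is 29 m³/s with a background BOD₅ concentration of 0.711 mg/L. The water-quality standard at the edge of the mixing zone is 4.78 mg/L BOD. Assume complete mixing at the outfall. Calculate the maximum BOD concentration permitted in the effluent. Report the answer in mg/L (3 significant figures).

273 mg/L

38 ML/d = 0.4398 m³/s.
Mass balance: 4.78·29.44 = 0.4398·Cₑ + 29·0.711.
Cₑ = (140.7 − 20.62) / 0.4398 = 273.1 mg/L.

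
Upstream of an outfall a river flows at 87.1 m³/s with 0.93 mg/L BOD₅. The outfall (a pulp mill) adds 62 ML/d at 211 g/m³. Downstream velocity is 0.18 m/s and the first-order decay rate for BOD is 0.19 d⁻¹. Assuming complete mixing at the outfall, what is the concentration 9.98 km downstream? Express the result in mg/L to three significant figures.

2.34 mg/L

62 ML/d = 0.7176 m³/s.
After complete mixing, C₀ = (0.7176·211 + 87.1·0.93) / 87.82 = 2.647 mg/L.
Travel time t = 9980 m / 0.18 m/s = 5.544e+04 s = 0.6417 d.
C = 2.647·exp(−0.19·0.6417) = 2.647·0.8852 = 2.343 mg/L.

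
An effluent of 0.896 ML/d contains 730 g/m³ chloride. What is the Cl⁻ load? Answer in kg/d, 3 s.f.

0.896 ML/d = 0.01037 m³/s.
Mass flux = Q·C = 0.01037 m³/s × 730 g/m³ = 7.57 g/s.
= 7.57 g/s × 86.4 = 654.1 kg/d.

654 kg/d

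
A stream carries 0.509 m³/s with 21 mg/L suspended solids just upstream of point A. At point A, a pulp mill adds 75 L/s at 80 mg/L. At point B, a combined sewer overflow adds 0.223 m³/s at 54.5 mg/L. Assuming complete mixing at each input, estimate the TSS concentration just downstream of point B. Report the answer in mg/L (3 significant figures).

35.7 mg/L

75 L/s = 0.075 m³/s.
After input A: C = (0.509·21 + 0.075·80) / 0.584 = 28.58 mg/L.
After input B: C = (0.584·28.58 + 0.223·54.5) / 0.807 = 35.74 mg/L.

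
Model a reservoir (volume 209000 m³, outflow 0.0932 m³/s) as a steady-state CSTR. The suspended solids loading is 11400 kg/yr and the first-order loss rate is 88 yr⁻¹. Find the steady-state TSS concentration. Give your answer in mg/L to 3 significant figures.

0.534 mg/L

Outflow Q = 0.0932 m³/s × 3.156e+07 s/yr = 2.941e+06 m³/yr.
Steady-state CSTR mass balance: W = Q·C + k·V·C, so C = W/(Q + kV).
Q + kV = 2.941e+06 + 88·209000 = 2.133e+07 m³/yr.
C = 11400/2.133e+07 = 0.0005344 kg/m³ = 0.5344 mg/L.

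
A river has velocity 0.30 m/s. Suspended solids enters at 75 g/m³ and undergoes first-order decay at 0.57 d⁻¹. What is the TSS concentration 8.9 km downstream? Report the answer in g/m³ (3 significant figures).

Travel time t = 8.9 km / 0.30 m/s = 8900/0.30 = 2.967e+04 s = 0.3434 d.
First-order decay: C = 75·exp(−0.57·0.3434) = 75·0.8222 = 61.67 g/m³.

61.7 g/m³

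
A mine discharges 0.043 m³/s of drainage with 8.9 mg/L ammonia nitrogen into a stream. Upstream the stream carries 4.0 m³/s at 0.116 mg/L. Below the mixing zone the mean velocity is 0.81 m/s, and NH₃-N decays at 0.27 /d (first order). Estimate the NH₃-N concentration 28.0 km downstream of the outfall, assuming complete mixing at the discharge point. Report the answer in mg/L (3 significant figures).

After complete mixing, C₀ = (0.043·8.9 + 4·0.116) / 4.043 = 0.2094 mg/L.
Travel time t = 2.8e+04 m / 0.81 m/s = 3.457e+04 s = 0.4001 d.
C = 0.2094·exp(−0.27·0.4001) = 0.2094·0.8976 = 0.188 mg/L.

0.188 mg/L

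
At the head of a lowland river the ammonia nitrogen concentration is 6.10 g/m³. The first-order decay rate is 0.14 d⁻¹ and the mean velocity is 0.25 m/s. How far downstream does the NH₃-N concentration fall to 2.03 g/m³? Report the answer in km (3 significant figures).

From C = C₀·e^(−kt), t = ln(C₀/C)/k = ln(6.10/2.03)/0.14 = 1.1/0.14 = 7.859 d.
Distance = v·t = 0.25 m/s × 6.79e+05 s = 1.698e+05 m = 169.8 km.

170 km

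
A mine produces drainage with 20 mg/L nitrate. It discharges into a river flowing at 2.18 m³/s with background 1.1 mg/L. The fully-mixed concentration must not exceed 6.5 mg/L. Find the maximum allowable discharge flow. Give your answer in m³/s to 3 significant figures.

Mass balance at complete mixing: C_std·(Q_w + Q_r) = Q_w·C_e + Q_r·C_b.
Rearranging, Q_w = Q_r·(C_std − C_b)/(C_e − C_std) = 2.18·(6.5 − 1.1) / (20 − 6.5) = 0.872 m³/s.

0.872 m³/s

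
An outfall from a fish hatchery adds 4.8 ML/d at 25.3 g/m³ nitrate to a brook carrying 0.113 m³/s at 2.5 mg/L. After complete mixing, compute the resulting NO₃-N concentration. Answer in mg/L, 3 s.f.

10.0 mg/L

4.8 ML/d = 0.05556 m³/s.
Flow-weighted mixing gives C = (0.05556·25.3 + 0.113·2.5) / (0.05556 + 0.113) = 1.688/0.1686 = 10.01 mg/L.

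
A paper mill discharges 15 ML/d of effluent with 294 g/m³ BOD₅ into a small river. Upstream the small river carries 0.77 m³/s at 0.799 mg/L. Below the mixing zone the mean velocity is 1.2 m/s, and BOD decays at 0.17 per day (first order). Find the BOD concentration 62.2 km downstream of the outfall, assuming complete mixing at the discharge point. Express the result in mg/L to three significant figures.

15 ML/d = 0.1736 m³/s.
After complete mixing, C₀ = (0.1736·294 + 0.77·0.799) / 0.9436 = 54.74 mg/L.
Travel time t = 6.22e+04 m / 1.2 m/s = 5.183e+04 s = 0.5999 d.
C = 54.74·exp(−0.17·0.5999) = 54.74·0.903 = 49.44 mg/L.

49.4 mg/L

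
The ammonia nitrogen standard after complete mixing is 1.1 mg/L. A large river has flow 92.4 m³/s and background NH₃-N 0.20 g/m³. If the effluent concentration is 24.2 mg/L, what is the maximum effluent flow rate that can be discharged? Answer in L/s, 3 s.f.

Mass balance at complete mixing: C_std·(Q_w + Q_r) = Q_w·C_e + Q_r·C_b.
Rearranging, Q_w = Q_r·(C_std − C_b)/(C_e − C_std) = 92.4·(1.1 − 0.2) / (24.2 − 1.1) = 3.6 m³/s.
= 3600 L/s.

3600 L/s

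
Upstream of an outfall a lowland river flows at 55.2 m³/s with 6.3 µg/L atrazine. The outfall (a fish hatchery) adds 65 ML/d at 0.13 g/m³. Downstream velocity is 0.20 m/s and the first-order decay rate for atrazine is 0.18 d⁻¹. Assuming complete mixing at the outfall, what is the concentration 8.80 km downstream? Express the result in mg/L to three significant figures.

0.00727 mg/L

65 ML/d = 0.7523 m³/s.
6.3 µg/L = 0.0063 mg/L.
After complete mixing, C₀ = (0.7523·0.13 + 55.2·0.0063) / 55.95 = 0.007963 mg/L.
Travel time t = 8800 m / 0.20 m/s = 4.4e+04 s = 0.5093 d.
C = 0.007963·exp(−0.18·0.5093) = 0.007963·0.9124 = 0.007266 mg/L.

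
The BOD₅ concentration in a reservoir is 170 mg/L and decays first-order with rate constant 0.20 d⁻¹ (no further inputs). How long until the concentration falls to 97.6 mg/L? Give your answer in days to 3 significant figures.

2.77 d

t = ln(C₀/C)/k = ln(170/97.6)/0.20 = 0.5549/0.20 = 2.775 d.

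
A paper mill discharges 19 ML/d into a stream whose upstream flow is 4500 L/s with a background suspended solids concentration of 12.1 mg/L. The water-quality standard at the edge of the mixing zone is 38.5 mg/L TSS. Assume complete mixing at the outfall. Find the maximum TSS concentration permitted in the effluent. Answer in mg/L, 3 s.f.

579 mg/L

19 ML/d = 0.2199 m³/s.
4500 L/s = 4.5 m³/s.
Mass balance: 38.5·4.72 = 0.2199·Cₑ + 4.5·12.1.
Cₑ = (181.7 − 54.45) / 0.2199 = 578.7 mg/L.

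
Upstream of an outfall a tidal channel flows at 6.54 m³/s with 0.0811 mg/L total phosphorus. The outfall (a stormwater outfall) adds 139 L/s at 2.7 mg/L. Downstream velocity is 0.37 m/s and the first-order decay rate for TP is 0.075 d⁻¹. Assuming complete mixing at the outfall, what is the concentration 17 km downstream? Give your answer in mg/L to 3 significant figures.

0.130 mg/L

139 L/s = 0.139 m³/s.
After complete mixing, C₀ = (0.139·2.7 + 6.54·0.0811) / 6.679 = 0.1356 mg/L.
Travel time t = 1.7e+04 m / 0.37 m/s = 4.595e+04 s = 0.5318 d.
C = 0.1356·exp(−0.075·0.5318) = 0.1356·0.9609 = 0.1303 mg/L.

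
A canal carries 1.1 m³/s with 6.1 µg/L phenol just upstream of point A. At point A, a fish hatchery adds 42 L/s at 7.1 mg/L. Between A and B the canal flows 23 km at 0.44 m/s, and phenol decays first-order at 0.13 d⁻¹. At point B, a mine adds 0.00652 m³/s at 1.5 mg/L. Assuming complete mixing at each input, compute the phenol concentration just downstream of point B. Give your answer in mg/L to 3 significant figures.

0.254 mg/L

6.1 µg/L = 0.0061 mg/L.
42 L/s = 0.042 m³/s.
After input A: C = (1.1·0.0061 + 0.042·7.1) / 1.142 = 0.267 mg/L.
Over the 23 km reach to input B (t = 5.227e+04 s = 0.605 d), decay gives C = 0.267·exp(−0.13·0.605) = 0.2468 mg/L.
After input B: C = (1.142·0.2468 + 0.00652·1.5) / 1.149 = 0.2539 mg/L.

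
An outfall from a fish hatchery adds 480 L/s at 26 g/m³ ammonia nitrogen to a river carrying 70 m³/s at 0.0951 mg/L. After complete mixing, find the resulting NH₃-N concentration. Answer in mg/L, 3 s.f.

0.272 mg/L

480 L/s = 0.48 m³/s.
Flow-weighted mixing gives C = (0.48·26 + 70·0.0951) / (0.48 + 70) = 19.14/70.48 = 0.2715 mg/L.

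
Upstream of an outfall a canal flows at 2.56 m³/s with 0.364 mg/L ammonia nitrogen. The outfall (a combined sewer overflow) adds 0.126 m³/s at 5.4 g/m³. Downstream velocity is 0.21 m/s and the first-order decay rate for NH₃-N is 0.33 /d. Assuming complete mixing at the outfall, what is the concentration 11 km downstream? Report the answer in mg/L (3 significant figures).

After complete mixing, C₀ = (0.126·5.4 + 2.56·0.364) / 2.686 = 0.6002 mg/L.
Travel time t = 1.1e+04 m / 0.21 m/s = 5.238e+04 s = 0.6063 d.
C = 0.6002·exp(−0.33·0.6063) = 0.6002·0.8187 = 0.4914 mg/L.

0.491 mg/L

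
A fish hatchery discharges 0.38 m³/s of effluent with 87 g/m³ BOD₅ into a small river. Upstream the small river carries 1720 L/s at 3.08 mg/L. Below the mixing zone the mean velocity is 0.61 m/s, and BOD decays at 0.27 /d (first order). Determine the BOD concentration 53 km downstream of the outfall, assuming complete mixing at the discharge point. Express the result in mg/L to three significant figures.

1720 L/s = 1.72 m³/s.
After complete mixing, C₀ = (0.38·87 + 1.72·3.08) / 2.1 = 18.27 mg/L.
Travel time t = 5.3e+04 m / 0.61 m/s = 8.689e+04 s = 1.006 d.
C = 18.27·exp(−0.27·1.006) = 18.27·0.7622 = 13.92 mg/L.

13.9 mg/L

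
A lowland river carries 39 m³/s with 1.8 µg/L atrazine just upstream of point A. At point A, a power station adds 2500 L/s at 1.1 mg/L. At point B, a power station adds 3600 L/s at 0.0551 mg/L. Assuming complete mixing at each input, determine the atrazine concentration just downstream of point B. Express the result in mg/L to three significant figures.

0.0669 mg/L

1.8 µg/L = 0.0018 mg/L.
2500 L/s = 2.5 m³/s.
After input A: C = (39·0.0018 + 2.5·1.1) / 41.5 = 0.06796 mg/L.
3600 L/s = 3.6 m³/s.
After input B: C = (41.5·0.06796 + 3.6·0.0551) / 45.1 = 0.06693 mg/L.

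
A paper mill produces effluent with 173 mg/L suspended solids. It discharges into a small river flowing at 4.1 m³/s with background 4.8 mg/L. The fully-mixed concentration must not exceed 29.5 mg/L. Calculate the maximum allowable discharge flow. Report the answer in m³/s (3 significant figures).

Mass balance at complete mixing: C_std·(Q_w + Q_r) = Q_w·C_e + Q_r·C_b.
Rearranging, Q_w = Q_r·(C_std − C_b)/(C_e − C_std) = 4.1·(29.5 − 4.8) / (173 − 29.5) = 0.7057 m³/s.

0.706 m³/s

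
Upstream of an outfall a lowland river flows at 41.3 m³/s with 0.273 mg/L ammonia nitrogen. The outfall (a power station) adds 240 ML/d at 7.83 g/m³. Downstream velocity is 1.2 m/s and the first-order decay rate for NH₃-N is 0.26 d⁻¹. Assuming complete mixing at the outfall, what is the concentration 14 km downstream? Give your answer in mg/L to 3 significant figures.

240 ML/d = 2.778 m³/s.
After complete mixing, C₀ = (2.778·7.83 + 41.3·0.273) / 44.08 = 0.7492 mg/L.
Travel time t = 1.4e+04 m / 1.2 m/s = 1.167e+04 s = 0.135 d.
C = 0.7492·exp(−0.26·0.135) = 0.7492·0.9655 = 0.7234 mg/L.

0.723 mg/L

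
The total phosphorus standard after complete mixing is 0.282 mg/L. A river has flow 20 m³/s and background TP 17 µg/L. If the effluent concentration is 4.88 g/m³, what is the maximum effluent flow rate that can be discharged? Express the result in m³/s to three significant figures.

17 µg/L = 0.017 mg/L.
Mass balance at complete mixing: C_std·(Q_w + Q_r) = Q_w·C_e + Q_r·C_b.
Rearranging, Q_w = Q_r·(C_std − C_b)/(C_e − C_std) = 20·(0.282 − 0.017) / (4.88 − 0.282) = 1.153 m³/s.

1.15 m³/s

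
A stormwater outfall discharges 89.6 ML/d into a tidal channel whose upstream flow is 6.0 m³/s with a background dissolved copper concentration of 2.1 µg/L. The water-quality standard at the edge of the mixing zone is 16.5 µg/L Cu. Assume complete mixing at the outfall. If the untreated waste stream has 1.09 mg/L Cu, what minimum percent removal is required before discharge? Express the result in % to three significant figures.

90.8 %

89.6 ML/d = 1.037 m³/s.
2.1 µg/L = 0.0021 mg/L.
16.5 µg/L = 0.0165 mg/L.
Mass balance: 0.0165·7.037 = 1.037·Cₑ + 6·0.0021.
Cₑ = (0.1161 − 0.0126) / 1.037 = 0.09981 mg/L.
Required removal = 1 − 0.09981/1.09 = 90.84 %.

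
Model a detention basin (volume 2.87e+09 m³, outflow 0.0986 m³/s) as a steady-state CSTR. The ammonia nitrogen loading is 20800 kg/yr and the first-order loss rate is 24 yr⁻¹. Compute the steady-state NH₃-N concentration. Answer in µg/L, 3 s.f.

0.302 µg/L

Outflow Q = 0.0986 m³/s × 3.156e+07 s/yr = 3.112e+06 m³/yr.
Steady-state CSTR mass balance: W = Q·C + k·V·C, so C = W/(Q + kV).
Q + kV = 3.112e+06 + 24·2.87e+09 = 6.888e+10 m³/yr.
C = 20800/6.888e+10 = 3.02e-07 kg/m³ = 0.000302 mg/L = 0.302 µg/L.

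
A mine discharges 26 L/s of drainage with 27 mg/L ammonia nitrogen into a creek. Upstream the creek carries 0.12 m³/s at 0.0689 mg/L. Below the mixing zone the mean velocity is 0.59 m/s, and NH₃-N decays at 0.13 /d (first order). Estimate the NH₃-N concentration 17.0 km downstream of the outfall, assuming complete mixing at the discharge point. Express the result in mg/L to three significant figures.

4.66 mg/L

26 L/s = 0.026 m³/s.
After complete mixing, C₀ = (0.026·27 + 0.12·0.0689) / 0.146 = 4.865 mg/L.
Travel time t = 1.7e+04 m / 0.59 m/s = 2.881e+04 s = 0.3335 d.
C = 4.865·exp(−0.13·0.3335) = 4.865·0.9576 = 4.658 mg/L.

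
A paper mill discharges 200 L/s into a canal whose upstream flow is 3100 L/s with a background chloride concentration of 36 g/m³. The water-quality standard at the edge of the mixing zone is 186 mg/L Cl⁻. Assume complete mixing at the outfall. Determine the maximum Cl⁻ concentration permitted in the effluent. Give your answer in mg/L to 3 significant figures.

2510 mg/L

200 L/s = 0.2 m³/s.
3100 L/s = 3.1 m³/s.
Mass balance: 186·3.3 = 0.2·Cₑ + 3.1·36.
Cₑ = (613.8 − 111.6) / 0.2 = 2511 mg/L.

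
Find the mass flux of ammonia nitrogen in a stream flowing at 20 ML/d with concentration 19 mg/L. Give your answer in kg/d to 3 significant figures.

20 ML/d = 0.2315 m³/s.
Mass flux = Q·C = 0.2315 m³/s × 19 g/m³ = 4.398 g/s.
= 4.398 g/s × 86.4 = 380 kg/d.

380 kg/d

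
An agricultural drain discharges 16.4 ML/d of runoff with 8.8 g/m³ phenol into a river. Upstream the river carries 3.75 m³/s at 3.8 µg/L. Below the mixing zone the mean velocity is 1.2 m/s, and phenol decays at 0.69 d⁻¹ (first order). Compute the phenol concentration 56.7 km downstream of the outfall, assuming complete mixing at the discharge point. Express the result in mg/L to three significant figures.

0.293 mg/L

16.4 ML/d = 0.1898 m³/s.
3.8 µg/L = 0.0038 mg/L.
After complete mixing, C₀ = (0.1898·8.8 + 3.75·0.0038) / 3.94 = 0.4276 mg/L.
Travel time t = 5.67e+04 m / 1.2 m/s = 4.725e+04 s = 0.5469 d.
C = 0.4276·exp(−0.69·0.5469) = 0.4276·0.6857 = 0.2932 mg/L.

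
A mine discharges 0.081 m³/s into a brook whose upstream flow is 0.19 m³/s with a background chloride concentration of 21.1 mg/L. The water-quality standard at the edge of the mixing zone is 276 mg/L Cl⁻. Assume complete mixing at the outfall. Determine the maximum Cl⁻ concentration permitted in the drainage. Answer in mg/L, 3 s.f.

874 mg/L

Mass balance: 276·0.271 = 0.081·Cₑ + 0.19·21.1.
Cₑ = (74.8 − 4.009) / 0.081 = 873.9 mg/L.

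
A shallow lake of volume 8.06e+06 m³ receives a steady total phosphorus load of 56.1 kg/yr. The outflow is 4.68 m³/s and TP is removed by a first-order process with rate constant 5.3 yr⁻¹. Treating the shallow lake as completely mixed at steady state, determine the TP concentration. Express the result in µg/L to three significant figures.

0.295 µg/L

Outflow Q = 4.68 m³/s × 3.156e+07 s/yr = 1.477e+08 m³/yr.
Steady-state CSTR mass balance: W = Q·C + k·V·C, so C = W/(Q + kV).
Q + kV = 1.477e+08 + 5.3·8.06e+06 = 1.904e+08 m³/yr.
C = 56.1/1.904e+08 = 2.946e-07 kg/m³ = 0.0002946 mg/L = 0.2946 µg/L.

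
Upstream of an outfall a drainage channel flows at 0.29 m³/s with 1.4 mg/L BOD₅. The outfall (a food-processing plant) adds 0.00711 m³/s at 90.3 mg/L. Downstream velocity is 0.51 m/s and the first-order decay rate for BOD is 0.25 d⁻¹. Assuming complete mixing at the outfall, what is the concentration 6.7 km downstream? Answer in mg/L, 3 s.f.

3.40 mg/L

After complete mixing, C₀ = (0.00711·90.3 + 0.29·1.4) / 0.2971 = 3.527 mg/L.
Travel time t = 6700 m / 0.51 m/s = 1.314e+04 s = 0.1521 d.
C = 3.527·exp(−0.25·0.1521) = 3.527·0.9627 = 3.396 mg/L.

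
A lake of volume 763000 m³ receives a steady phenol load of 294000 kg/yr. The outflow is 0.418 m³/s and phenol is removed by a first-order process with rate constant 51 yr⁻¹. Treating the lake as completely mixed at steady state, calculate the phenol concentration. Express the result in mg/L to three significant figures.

Outflow Q = 0.418 m³/s × 3.156e+07 s/yr = 1.319e+07 m³/yr.
Steady-state CSTR mass balance: W = Q·C + k·V·C, so C = W/(Q + kV).
Q + kV = 1.319e+07 + 51·763000 = 5.21e+07 m³/yr.
C = 294000/5.21e+07 = 0.005643 kg/m³ = 5.643 mg/L.

5.64 mg/L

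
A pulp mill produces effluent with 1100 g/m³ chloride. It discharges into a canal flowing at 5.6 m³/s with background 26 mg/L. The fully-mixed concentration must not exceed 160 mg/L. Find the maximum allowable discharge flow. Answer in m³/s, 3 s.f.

0.798 m³/s

Mass balance at complete mixing: C_std·(Q_w + Q_r) = Q_w·C_e + Q_r·C_b.
Rearranging, Q_w = Q_r·(C_std − C_b)/(C_e − C_std) = 5.6·(160 − 26) / (1100 − 160) = 0.7983 m³/s.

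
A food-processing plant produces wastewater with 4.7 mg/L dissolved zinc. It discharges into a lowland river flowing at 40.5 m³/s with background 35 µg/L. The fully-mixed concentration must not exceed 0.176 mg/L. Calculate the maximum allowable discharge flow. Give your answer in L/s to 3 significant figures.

35 µg/L = 0.035 mg/L.
Mass balance at complete mixing: C_std·(Q_w + Q_r) = Q_w·C_e + Q_r·C_b.
Rearranging, Q_w = Q_r·(C_std − C_b)/(C_e − C_std) = 40.5·(0.176 − 0.035) / (4.7 − 0.176) = 1.262 m³/s.
= 1262 L/s.

1260 L/s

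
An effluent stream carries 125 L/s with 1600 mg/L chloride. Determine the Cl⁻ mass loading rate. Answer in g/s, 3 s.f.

125 L/s = 0.125 m³/s.
Mass flux = Q·C = 0.125 m³/s × 1600 g/m³ = 200 g/s.

200 g/s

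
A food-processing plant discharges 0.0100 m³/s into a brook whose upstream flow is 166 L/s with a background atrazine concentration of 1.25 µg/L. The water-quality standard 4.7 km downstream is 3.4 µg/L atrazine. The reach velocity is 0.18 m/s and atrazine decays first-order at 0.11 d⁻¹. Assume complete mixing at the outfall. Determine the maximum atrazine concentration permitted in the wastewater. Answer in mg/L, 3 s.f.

0.0411 mg/L

166 L/s = 0.166 m³/s.
1.25 µg/L = 0.00125 mg/L.
3.4 µg/L = 0.0034 mg/L.
Travel time to the compliance point: t = 4700/0.18 = 2.611e+04 s = 0.3022 d; decay factor exp(−0.11·0.3022) = 0.9673.
So the concentration just after mixing may be at most 0.0034/0.9673 = 0.003515 mg/L.
Mass balance: 0.003515·0.176 = 0.01·Cₑ + 0.166·0.00125.
Cₑ = (0.0006186 − 0.0002075) / 0.01 = 0.04111 mg/L.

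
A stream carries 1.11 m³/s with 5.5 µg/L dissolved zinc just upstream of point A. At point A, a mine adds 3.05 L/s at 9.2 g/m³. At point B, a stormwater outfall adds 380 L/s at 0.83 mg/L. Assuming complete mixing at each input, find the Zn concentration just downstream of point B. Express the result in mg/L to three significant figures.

0.234 mg/L

5.5 µg/L = 0.0055 mg/L.
3.05 L/s = 0.00305 m³/s.
After input A: C = (1.11·0.0055 + 0.00305·9.2) / 1.113 = 0.03069 mg/L.
380 L/s = 0.38 m³/s.
After input B: C = (1.113·0.03069 + 0.38·0.83) / 1.493 = 0.2341 mg/L.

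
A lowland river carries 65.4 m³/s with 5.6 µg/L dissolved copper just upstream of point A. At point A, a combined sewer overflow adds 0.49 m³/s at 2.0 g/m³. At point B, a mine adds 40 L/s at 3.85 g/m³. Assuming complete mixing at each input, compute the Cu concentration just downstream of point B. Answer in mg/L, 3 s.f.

5.6 µg/L = 0.0056 mg/L.
After input A: C = (65.4·0.0056 + 0.49·2) / 65.89 = 0.02043 mg/L.
40 L/s = 0.04 m³/s.
After input B: C = (65.89·0.02043 + 0.04·3.85) / 65.93 = 0.02276 mg/L.

0.0228 mg/L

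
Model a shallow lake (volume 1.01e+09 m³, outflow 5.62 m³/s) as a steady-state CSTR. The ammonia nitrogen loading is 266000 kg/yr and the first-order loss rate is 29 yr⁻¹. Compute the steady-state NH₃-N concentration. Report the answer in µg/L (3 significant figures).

9.03 µg/L

Outflow Q = 5.62 m³/s × 3.156e+07 s/yr = 1.774e+08 m³/yr.
Steady-state CSTR mass balance: W = Q·C + k·V·C, so C = W/(Q + kV).
Q + kV = 1.774e+08 + 29·1.01e+09 = 2.947e+10 m³/yr.
C = 266000/2.947e+10 = 9.027e-06 kg/m³ = 0.009027 mg/L = 9.027 µg/L.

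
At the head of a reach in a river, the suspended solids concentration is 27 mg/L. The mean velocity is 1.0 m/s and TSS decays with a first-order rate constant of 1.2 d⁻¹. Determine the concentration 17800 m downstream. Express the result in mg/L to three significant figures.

21.1 mg/L

Travel time t = 17800 m / 1.0 m/s = 1.78e+04/1.0 = 1.78e+04 s = 0.206 d.
First-order decay: C = 27·exp(−1.2·0.206) = 27·0.781 = 21.09 mg/L.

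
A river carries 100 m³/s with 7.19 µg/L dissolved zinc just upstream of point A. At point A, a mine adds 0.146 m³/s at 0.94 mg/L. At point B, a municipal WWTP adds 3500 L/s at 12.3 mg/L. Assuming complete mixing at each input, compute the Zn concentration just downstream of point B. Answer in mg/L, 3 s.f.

0.424 mg/L

7.19 µg/L = 0.00719 mg/L.
After input A: C = (100·0.00719 + 0.146·0.94) / 100.1 = 0.00855 mg/L.
3500 L/s = 3.5 m³/s.
After input B: C = (100.1·0.00855 + 3.5·12.3) / 103.6 = 0.4236 mg/L.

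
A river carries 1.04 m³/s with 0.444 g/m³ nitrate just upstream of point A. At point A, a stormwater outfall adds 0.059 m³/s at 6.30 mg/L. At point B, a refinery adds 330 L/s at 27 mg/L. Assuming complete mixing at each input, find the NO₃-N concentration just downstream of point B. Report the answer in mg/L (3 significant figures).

After input A: C = (1.04·0.444 + 0.059·6.3) / 1.099 = 0.7584 mg/L.
330 L/s = 0.33 m³/s.
After input B: C = (1.099·0.7584 + 0.33·27) / 1.429 = 6.818 mg/L.

6.82 mg/L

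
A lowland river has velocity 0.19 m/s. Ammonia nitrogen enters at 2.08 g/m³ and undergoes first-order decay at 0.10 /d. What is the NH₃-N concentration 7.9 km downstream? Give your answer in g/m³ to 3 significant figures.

1.98 g/m³

Travel time t = 7.9 km / 0.19 m/s = 7900/0.19 = 4.158e+04 s = 0.4812 d.
First-order decay: C = 2.08·exp(−0.10·0.4812) = 2.08·0.953 = 1.982 g/m³.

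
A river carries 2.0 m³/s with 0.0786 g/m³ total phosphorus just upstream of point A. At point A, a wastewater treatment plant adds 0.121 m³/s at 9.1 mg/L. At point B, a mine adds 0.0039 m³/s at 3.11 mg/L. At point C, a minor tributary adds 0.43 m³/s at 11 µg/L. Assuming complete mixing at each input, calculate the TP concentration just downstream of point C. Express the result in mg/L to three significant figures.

After input A: C = (2·0.0786 + 0.121·9.1) / 2.121 = 0.5933 mg/L.
After input B: C = (2.121·0.5933 + 0.0039·3.11) / 2.125 = 0.5979 mg/L.
11 µg/L = 0.011 mg/L.
After input C: C = (2.125·0.5979 + 0.43·0.011) / 2.555 = 0.4991 mg/L.

0.499 mg/L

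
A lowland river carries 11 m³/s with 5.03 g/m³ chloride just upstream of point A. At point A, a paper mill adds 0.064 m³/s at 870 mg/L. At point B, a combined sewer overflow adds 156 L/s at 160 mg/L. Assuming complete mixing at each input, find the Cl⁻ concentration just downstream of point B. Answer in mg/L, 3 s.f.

After input A: C = (11·5.03 + 0.064·870) / 11.06 = 10.03 mg/L.
156 L/s = 0.156 m³/s.
After input B: C = (11.06·10.03 + 0.156·160) / 11.22 = 12.12 mg/L.

12.1 mg/L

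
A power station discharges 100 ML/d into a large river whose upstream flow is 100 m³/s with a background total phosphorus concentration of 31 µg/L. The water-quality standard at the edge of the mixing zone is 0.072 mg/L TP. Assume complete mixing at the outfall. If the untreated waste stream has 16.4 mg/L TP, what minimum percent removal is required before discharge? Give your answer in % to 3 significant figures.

78.0 %

100 ML/d = 1.157 m³/s.
31 µg/L = 0.031 mg/L.
Mass balance: 0.072·101.2 = 1.157·Cₑ + 100·0.031.
Cₑ = (7.283 − 3.1) / 1.157 = 3.614 mg/L.
Required removal = 1 − 3.614/16.4 = 77.96 %.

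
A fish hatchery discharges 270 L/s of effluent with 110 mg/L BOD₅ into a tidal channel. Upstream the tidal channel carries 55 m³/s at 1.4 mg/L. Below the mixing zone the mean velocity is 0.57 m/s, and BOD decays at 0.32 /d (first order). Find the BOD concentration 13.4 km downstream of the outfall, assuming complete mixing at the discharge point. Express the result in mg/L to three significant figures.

1.77 mg/L

270 L/s = 0.27 m³/s.
After complete mixing, C₀ = (0.27·110 + 55·1.4) / 55.27 = 1.931 mg/L.
Travel time t = 1.34e+04 m / 0.57 m/s = 2.351e+04 s = 0.2721 d.
C = 1.931·exp(−0.32·0.2721) = 1.931·0.9166 = 1.77 mg/L.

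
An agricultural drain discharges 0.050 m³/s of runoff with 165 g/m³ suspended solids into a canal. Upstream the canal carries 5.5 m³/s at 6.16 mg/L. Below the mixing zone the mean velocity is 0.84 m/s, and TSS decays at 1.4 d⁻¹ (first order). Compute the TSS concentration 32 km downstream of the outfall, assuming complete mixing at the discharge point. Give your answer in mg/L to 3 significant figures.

4.09 mg/L

After complete mixing, C₀ = (0.05·165 + 5.5·6.16) / 5.55 = 7.591 mg/L.
Travel time t = 3.2e+04 m / 0.84 m/s = 3.81e+04 s = 0.4409 d.
C = 7.591·exp(−1.4·0.4409) = 7.591·0.5394 = 4.095 mg/L.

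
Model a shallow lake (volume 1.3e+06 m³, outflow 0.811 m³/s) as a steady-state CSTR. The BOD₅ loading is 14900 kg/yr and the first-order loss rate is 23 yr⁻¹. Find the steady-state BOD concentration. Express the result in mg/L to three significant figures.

Outflow Q = 0.811 m³/s × 3.156e+07 s/yr = 2.559e+07 m³/yr.
Steady-state CSTR mass balance: W = Q·C + k·V·C, so C = W/(Q + kV).
Q + kV = 2.559e+07 + 23·1.3e+06 = 5.549e+07 m³/yr.
C = 14900/5.549e+07 = 0.0002685 kg/m³ = 0.2685 mg/L.

0.269 mg/L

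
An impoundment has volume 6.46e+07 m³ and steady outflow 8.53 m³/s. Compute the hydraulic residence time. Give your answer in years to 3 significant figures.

0.240 yr

Q = 8.53 m³/s × 3.156e+07 s/yr = 2.692e+08 m³/yr.
Hydraulic residence time τ = V/Q = 6.46e+07/2.692e+08 = 0.24 yr.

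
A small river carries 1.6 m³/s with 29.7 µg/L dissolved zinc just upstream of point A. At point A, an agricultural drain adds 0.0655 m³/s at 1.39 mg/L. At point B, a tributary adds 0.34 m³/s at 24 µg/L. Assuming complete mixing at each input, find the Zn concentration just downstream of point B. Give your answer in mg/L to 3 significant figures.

0.0732 mg/L

29.7 µg/L = 0.0297 mg/L.
After input A: C = (1.6·0.0297 + 0.0655·1.39) / 1.666 = 0.0832 mg/L.
24 µg/L = 0.024 mg/L.
After input B: C = (1.666·0.0832 + 0.34·0.024) / 2.006 = 0.07316 mg/L.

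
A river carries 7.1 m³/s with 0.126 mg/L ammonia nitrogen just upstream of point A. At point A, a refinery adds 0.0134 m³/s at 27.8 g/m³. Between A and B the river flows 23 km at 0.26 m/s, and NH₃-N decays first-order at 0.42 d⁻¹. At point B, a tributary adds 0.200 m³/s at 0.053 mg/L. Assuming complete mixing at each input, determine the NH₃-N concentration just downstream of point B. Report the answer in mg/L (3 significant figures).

0.114 mg/L

After input A: C = (7.1·0.126 + 0.0134·27.8) / 7.113 = 0.1781 mg/L.
Over the 23 km reach to input B (t = 8.846e+04 s = 1.024 d), decay gives C = 0.1781·exp(−0.42·1.024) = 0.1159 mg/L.
After input B: C = (7.113·0.1159 + 0.2·0.053) / 7.313 = 0.1142 mg/L.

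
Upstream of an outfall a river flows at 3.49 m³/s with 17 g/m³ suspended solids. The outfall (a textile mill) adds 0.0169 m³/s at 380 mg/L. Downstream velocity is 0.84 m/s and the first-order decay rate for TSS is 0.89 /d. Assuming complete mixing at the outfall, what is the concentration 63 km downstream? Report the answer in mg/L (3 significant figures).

8.66 mg/L

After complete mixing, C₀ = (0.0169·380 + 3.49·17) / 3.507 = 18.75 mg/L.
Travel time t = 6.3e+04 m / 0.84 m/s = 7.5e+04 s = 0.8681 d.
C = 18.75·exp(−0.89·0.8681) = 18.75·0.4618 = 8.659 mg/L.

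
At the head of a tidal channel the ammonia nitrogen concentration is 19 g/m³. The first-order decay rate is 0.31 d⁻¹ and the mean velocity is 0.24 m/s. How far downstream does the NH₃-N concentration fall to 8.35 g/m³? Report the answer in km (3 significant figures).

From C = C₀·e^(−kt), t = ln(C₀/C)/k = ln(19/8.35)/0.31 = 0.8222/0.31 = 2.652 d.
Distance = v·t = 0.24 m/s × 2.291e+05 s = 5.5e+04 m = 55 km.

55.0 km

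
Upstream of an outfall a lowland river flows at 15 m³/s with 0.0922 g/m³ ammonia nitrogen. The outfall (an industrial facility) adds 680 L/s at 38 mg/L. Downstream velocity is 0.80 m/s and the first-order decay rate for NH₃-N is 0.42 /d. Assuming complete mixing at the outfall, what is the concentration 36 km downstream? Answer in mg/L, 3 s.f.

1.40 mg/L

680 L/s = 0.68 m³/s.
After complete mixing, C₀ = (0.68·38 + 15·0.0922) / 15.68 = 1.736 mg/L.
Travel time t = 3.6e+04 m / 0.80 m/s = 4.5e+04 s = 0.5208 d.
C = 1.736·exp(−0.42·0.5208) = 1.736·0.8035 = 1.395 mg/L.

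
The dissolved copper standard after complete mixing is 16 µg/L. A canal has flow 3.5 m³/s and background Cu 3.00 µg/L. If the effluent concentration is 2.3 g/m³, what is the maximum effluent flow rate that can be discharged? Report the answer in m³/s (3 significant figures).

0.0199 m³/s

3.00 µg/L = 0.003 mg/L.
16 µg/L = 0.016 mg/L.
Mass balance at complete mixing: C_std·(Q_w + Q_r) = Q_w·C_e + Q_r·C_b.
Rearranging, Q_w = Q_r·(C_std − C_b)/(C_e − C_std) = 3.5·(0.016 − 0.003) / (2.3 − 0.016) = 0.01992 m³/s.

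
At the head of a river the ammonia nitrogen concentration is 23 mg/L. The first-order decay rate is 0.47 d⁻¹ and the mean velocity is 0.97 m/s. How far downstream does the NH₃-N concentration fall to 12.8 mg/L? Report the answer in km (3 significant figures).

105 km

From C = C₀·e^(−kt), t = ln(C₀/C)/k = ln(23/12.8)/0.47 = 0.586/0.47 = 1.247 d.
Distance = v·t = 0.97 m/s × 1.077e+05 s = 1.045e+05 m = 104.5 km.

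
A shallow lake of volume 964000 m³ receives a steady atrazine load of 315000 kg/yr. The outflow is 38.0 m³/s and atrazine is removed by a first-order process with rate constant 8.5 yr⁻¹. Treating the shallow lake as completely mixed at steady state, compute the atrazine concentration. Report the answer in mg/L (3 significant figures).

0.261 mg/L

Outflow Q = 38.0 m³/s × 3.156e+07 s/yr = 1.199e+09 m³/yr.
Steady-state CSTR mass balance: W = Q·C + k·V·C, so C = W/(Q + kV).
Q + kV = 1.199e+09 + 8.5·964000 = 1.207e+09 m³/yr.
C = 315000/1.207e+09 = 0.0002609 kg/m³ = 0.2609 mg/L.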